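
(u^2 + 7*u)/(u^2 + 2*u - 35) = u/(u - 5)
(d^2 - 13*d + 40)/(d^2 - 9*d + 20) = (d - 8)/(d - 4)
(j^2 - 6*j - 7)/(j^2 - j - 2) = (j - 7)/(j - 2)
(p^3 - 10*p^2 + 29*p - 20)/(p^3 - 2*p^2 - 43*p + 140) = (p - 1)/(p + 7)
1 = 1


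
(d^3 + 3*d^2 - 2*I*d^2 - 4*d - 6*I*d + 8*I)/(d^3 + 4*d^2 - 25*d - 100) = (d^2 - d*(1 + 2*I) + 2*I)/(d^2 - 25)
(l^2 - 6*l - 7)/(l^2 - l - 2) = (l - 7)/(l - 2)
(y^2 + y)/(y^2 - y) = (y + 1)/(y - 1)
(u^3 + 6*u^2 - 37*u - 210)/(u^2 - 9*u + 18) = (u^2 + 12*u + 35)/(u - 3)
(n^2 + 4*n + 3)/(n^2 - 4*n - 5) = (n + 3)/(n - 5)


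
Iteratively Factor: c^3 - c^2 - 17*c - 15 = (c + 1)*(c^2 - 2*c - 15) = (c + 1)*(c + 3)*(c - 5)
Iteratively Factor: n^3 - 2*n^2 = (n)*(n^2 - 2*n) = n*(n - 2)*(n)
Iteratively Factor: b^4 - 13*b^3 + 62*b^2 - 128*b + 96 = (b - 2)*(b^3 - 11*b^2 + 40*b - 48) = (b - 4)*(b - 2)*(b^2 - 7*b + 12) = (b - 4)*(b - 3)*(b - 2)*(b - 4)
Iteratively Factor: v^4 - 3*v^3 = (v - 3)*(v^3) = v*(v - 3)*(v^2) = v^2*(v - 3)*(v)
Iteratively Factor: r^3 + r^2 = (r)*(r^2 + r) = r^2*(r + 1)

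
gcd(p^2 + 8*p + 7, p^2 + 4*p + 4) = 1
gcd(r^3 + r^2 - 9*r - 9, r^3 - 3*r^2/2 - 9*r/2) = r - 3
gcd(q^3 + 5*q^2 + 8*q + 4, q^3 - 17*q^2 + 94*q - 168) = 1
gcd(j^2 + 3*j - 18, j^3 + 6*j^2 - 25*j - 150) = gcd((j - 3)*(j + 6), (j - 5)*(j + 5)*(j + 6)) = j + 6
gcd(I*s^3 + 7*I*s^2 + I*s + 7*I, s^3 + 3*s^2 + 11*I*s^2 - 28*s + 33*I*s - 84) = 1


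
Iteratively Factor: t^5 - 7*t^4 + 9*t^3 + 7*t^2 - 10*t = (t)*(t^4 - 7*t^3 + 9*t^2 + 7*t - 10) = t*(t - 1)*(t^3 - 6*t^2 + 3*t + 10) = t*(t - 5)*(t - 1)*(t^2 - t - 2) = t*(t - 5)*(t - 1)*(t + 1)*(t - 2)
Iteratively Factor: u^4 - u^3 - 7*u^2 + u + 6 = (u + 1)*(u^3 - 2*u^2 - 5*u + 6) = (u - 3)*(u + 1)*(u^2 + u - 2) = (u - 3)*(u - 1)*(u + 1)*(u + 2)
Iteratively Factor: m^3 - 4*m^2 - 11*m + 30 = (m - 2)*(m^2 - 2*m - 15) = (m - 5)*(m - 2)*(m + 3)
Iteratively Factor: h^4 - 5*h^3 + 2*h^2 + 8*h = (h)*(h^3 - 5*h^2 + 2*h + 8) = h*(h + 1)*(h^2 - 6*h + 8) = h*(h - 4)*(h + 1)*(h - 2)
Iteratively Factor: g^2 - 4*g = (g)*(g - 4)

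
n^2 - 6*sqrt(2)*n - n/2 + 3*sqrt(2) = (n - 1/2)*(n - 6*sqrt(2))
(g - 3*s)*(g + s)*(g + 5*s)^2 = g^4 + 8*g^3*s + 2*g^2*s^2 - 80*g*s^3 - 75*s^4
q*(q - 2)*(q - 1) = q^3 - 3*q^2 + 2*q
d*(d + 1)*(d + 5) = d^3 + 6*d^2 + 5*d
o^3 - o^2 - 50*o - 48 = (o - 8)*(o + 1)*(o + 6)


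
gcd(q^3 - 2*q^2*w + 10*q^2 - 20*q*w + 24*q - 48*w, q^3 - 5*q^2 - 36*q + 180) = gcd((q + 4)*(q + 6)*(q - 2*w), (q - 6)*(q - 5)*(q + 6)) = q + 6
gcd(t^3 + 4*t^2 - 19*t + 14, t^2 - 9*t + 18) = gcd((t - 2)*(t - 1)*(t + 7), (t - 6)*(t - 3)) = 1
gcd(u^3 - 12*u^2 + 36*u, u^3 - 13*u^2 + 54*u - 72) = u - 6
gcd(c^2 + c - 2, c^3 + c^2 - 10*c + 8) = c - 1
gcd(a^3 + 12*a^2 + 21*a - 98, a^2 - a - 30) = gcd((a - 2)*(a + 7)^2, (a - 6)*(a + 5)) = 1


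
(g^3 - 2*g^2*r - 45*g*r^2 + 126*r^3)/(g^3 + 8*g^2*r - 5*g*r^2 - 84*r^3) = (g - 6*r)/(g + 4*r)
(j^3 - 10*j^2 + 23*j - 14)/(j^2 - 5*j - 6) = (-j^3 + 10*j^2 - 23*j + 14)/(-j^2 + 5*j + 6)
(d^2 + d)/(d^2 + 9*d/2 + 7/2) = 2*d/(2*d + 7)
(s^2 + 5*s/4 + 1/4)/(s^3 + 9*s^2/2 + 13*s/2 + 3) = (4*s + 1)/(2*(2*s^2 + 7*s + 6))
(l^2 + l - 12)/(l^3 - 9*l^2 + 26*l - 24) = (l + 4)/(l^2 - 6*l + 8)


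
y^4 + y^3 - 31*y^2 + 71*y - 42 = (y - 3)*(y - 2)*(y - 1)*(y + 7)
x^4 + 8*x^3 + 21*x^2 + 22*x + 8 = (x + 1)^2*(x + 2)*(x + 4)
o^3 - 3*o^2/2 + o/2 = o*(o - 1)*(o - 1/2)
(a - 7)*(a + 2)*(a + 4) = a^3 - a^2 - 34*a - 56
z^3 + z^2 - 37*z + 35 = (z - 5)*(z - 1)*(z + 7)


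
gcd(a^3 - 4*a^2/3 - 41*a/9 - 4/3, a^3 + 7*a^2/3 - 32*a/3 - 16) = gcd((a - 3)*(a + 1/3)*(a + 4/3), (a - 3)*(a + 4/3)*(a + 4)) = a^2 - 5*a/3 - 4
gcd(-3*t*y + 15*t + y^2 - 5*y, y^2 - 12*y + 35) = y - 5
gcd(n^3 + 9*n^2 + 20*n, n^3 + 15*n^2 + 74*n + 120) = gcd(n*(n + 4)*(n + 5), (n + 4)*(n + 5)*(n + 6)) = n^2 + 9*n + 20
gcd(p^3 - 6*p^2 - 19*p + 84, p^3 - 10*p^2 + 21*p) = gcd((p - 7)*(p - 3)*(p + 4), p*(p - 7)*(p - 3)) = p^2 - 10*p + 21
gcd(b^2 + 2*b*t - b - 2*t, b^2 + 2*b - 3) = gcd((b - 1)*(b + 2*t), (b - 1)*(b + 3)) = b - 1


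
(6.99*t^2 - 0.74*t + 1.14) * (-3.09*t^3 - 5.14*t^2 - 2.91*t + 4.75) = -21.5991*t^5 - 33.642*t^4 - 20.0599*t^3 + 29.4963*t^2 - 6.8324*t + 5.415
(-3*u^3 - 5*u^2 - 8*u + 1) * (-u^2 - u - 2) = 3*u^5 + 8*u^4 + 19*u^3 + 17*u^2 + 15*u - 2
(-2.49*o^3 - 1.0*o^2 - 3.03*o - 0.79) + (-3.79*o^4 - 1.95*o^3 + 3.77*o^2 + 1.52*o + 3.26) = -3.79*o^4 - 4.44*o^3 + 2.77*o^2 - 1.51*o + 2.47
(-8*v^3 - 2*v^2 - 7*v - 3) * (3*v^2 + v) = -24*v^5 - 14*v^4 - 23*v^3 - 16*v^2 - 3*v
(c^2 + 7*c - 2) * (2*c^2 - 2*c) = 2*c^4 + 12*c^3 - 18*c^2 + 4*c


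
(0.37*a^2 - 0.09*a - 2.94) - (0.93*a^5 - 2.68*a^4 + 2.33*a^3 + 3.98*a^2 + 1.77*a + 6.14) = -0.93*a^5 + 2.68*a^4 - 2.33*a^3 - 3.61*a^2 - 1.86*a - 9.08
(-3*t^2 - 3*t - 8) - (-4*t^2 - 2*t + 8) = t^2 - t - 16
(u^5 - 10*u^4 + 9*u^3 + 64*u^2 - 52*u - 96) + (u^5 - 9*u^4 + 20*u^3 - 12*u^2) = 2*u^5 - 19*u^4 + 29*u^3 + 52*u^2 - 52*u - 96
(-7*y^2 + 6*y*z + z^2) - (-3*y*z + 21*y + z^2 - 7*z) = -7*y^2 + 9*y*z - 21*y + 7*z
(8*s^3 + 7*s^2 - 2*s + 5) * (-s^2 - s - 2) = -8*s^5 - 15*s^4 - 21*s^3 - 17*s^2 - s - 10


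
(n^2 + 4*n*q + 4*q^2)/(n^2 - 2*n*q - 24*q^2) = (-n^2 - 4*n*q - 4*q^2)/(-n^2 + 2*n*q + 24*q^2)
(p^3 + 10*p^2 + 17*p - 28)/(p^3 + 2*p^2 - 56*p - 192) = (p^2 + 6*p - 7)/(p^2 - 2*p - 48)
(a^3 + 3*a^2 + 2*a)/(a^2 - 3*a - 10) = a*(a + 1)/(a - 5)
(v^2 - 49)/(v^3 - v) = (v^2 - 49)/(v^3 - v)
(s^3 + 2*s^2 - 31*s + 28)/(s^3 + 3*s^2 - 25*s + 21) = (s - 4)/(s - 3)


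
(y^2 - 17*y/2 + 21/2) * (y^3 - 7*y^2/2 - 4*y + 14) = y^5 - 12*y^4 + 145*y^3/4 + 45*y^2/4 - 161*y + 147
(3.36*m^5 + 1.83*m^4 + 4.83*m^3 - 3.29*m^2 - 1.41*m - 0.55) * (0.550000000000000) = 1.848*m^5 + 1.0065*m^4 + 2.6565*m^3 - 1.8095*m^2 - 0.7755*m - 0.3025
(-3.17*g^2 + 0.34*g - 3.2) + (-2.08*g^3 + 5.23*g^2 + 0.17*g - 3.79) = -2.08*g^3 + 2.06*g^2 + 0.51*g - 6.99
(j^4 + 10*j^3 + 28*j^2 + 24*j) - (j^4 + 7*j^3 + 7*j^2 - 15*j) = 3*j^3 + 21*j^2 + 39*j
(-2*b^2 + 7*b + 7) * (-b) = 2*b^3 - 7*b^2 - 7*b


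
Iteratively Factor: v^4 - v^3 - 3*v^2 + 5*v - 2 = (v - 1)*(v^3 - 3*v + 2) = (v - 1)*(v + 2)*(v^2 - 2*v + 1) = (v - 1)^2*(v + 2)*(v - 1)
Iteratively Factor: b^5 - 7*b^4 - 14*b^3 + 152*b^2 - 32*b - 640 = (b - 4)*(b^4 - 3*b^3 - 26*b^2 + 48*b + 160) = (b - 4)*(b + 4)*(b^3 - 7*b^2 + 2*b + 40) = (b - 4)^2*(b + 4)*(b^2 - 3*b - 10) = (b - 4)^2*(b + 2)*(b + 4)*(b - 5)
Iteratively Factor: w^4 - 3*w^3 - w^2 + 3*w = (w + 1)*(w^3 - 4*w^2 + 3*w) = (w - 3)*(w + 1)*(w^2 - w) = w*(w - 3)*(w + 1)*(w - 1)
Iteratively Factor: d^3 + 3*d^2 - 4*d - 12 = (d - 2)*(d^2 + 5*d + 6) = (d - 2)*(d + 2)*(d + 3)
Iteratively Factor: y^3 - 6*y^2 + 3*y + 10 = (y - 5)*(y^2 - y - 2) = (y - 5)*(y + 1)*(y - 2)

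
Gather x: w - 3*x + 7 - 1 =w - 3*x + 6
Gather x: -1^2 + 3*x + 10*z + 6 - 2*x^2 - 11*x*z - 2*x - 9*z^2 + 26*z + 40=-2*x^2 + x*(1 - 11*z) - 9*z^2 + 36*z + 45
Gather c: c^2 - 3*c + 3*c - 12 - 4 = c^2 - 16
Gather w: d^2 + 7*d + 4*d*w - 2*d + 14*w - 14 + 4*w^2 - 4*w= d^2 + 5*d + 4*w^2 + w*(4*d + 10) - 14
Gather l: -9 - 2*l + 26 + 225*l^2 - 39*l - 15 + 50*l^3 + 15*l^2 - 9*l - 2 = 50*l^3 + 240*l^2 - 50*l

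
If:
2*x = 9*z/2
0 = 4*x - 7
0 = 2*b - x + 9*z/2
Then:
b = -7/8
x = 7/4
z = 7/9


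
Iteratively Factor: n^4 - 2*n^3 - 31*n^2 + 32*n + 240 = (n - 5)*(n^3 + 3*n^2 - 16*n - 48) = (n - 5)*(n + 3)*(n^2 - 16) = (n - 5)*(n - 4)*(n + 3)*(n + 4)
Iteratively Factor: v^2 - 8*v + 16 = (v - 4)*(v - 4)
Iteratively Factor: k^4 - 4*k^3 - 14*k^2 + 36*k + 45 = (k + 1)*(k^3 - 5*k^2 - 9*k + 45) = (k + 1)*(k + 3)*(k^2 - 8*k + 15) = (k - 5)*(k + 1)*(k + 3)*(k - 3)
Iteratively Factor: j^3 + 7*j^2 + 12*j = (j + 3)*(j^2 + 4*j) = j*(j + 3)*(j + 4)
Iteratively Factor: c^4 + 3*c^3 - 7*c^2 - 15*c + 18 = (c + 3)*(c^3 - 7*c + 6) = (c - 2)*(c + 3)*(c^2 + 2*c - 3) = (c - 2)*(c - 1)*(c + 3)*(c + 3)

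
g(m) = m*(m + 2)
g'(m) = 2*m + 2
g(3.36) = 18.01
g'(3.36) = 8.72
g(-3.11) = 3.45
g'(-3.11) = -4.22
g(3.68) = 20.90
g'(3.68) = 9.36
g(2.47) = 11.04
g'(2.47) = 6.94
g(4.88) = 33.57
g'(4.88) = 11.76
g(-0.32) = -0.54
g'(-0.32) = 1.36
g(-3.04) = 3.16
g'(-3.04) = -4.08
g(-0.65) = -0.88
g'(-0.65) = 0.70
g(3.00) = 15.00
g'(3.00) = 8.00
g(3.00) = 15.00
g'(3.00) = 8.00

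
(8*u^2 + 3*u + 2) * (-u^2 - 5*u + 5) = -8*u^4 - 43*u^3 + 23*u^2 + 5*u + 10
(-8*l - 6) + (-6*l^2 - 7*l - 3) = -6*l^2 - 15*l - 9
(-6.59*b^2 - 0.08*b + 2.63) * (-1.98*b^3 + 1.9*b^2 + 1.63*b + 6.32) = 13.0482*b^5 - 12.3626*b^4 - 16.1011*b^3 - 36.7822*b^2 + 3.7813*b + 16.6216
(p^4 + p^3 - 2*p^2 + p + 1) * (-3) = -3*p^4 - 3*p^3 + 6*p^2 - 3*p - 3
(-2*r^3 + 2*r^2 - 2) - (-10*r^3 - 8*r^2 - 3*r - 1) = 8*r^3 + 10*r^2 + 3*r - 1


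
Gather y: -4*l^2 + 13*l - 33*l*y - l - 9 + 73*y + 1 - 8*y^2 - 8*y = -4*l^2 + 12*l - 8*y^2 + y*(65 - 33*l) - 8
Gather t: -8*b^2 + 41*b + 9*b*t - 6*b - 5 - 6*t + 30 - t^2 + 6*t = -8*b^2 + 9*b*t + 35*b - t^2 + 25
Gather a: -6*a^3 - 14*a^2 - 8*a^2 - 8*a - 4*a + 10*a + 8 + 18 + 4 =-6*a^3 - 22*a^2 - 2*a + 30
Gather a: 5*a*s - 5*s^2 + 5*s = 5*a*s - 5*s^2 + 5*s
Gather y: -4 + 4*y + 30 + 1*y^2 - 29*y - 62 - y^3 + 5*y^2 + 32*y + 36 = -y^3 + 6*y^2 + 7*y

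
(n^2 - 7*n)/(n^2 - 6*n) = (n - 7)/(n - 6)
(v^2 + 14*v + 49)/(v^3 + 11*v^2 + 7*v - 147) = 1/(v - 3)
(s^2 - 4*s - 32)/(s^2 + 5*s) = (s^2 - 4*s - 32)/(s*(s + 5))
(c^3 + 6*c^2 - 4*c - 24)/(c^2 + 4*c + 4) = (c^2 + 4*c - 12)/(c + 2)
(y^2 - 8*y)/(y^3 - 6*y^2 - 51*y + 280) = y/(y^2 + 2*y - 35)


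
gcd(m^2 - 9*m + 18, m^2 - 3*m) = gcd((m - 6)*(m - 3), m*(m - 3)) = m - 3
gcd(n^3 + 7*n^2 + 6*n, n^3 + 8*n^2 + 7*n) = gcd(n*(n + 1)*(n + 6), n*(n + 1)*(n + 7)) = n^2 + n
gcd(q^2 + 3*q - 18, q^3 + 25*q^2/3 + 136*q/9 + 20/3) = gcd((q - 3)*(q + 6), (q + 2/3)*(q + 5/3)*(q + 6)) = q + 6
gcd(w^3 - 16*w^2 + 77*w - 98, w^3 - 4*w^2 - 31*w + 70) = w^2 - 9*w + 14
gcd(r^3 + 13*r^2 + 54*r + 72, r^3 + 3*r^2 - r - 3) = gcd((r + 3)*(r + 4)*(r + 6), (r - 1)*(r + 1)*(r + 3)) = r + 3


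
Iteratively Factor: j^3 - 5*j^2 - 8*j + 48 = (j - 4)*(j^2 - j - 12) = (j - 4)^2*(j + 3)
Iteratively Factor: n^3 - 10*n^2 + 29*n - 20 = (n - 1)*(n^2 - 9*n + 20) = (n - 5)*(n - 1)*(n - 4)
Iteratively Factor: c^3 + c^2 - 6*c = (c + 3)*(c^2 - 2*c) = c*(c + 3)*(c - 2)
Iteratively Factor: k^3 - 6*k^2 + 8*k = (k - 2)*(k^2 - 4*k) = k*(k - 2)*(k - 4)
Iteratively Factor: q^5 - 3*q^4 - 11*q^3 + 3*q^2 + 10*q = (q + 2)*(q^4 - 5*q^3 - q^2 + 5*q) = (q - 1)*(q + 2)*(q^3 - 4*q^2 - 5*q) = (q - 5)*(q - 1)*(q + 2)*(q^2 + q) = q*(q - 5)*(q - 1)*(q + 2)*(q + 1)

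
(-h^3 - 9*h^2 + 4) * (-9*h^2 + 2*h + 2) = 9*h^5 + 79*h^4 - 20*h^3 - 54*h^2 + 8*h + 8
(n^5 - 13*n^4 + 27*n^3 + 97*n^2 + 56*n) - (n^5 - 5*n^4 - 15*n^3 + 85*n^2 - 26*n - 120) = -8*n^4 + 42*n^3 + 12*n^2 + 82*n + 120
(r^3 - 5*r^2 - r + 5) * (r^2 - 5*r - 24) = r^5 - 10*r^4 + 130*r^2 - r - 120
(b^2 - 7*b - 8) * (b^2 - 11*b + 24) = b^4 - 18*b^3 + 93*b^2 - 80*b - 192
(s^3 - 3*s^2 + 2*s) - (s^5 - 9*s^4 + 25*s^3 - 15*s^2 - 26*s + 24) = -s^5 + 9*s^4 - 24*s^3 + 12*s^2 + 28*s - 24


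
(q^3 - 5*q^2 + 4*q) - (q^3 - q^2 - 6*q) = -4*q^2 + 10*q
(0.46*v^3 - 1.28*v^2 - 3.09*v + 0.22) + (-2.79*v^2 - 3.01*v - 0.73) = 0.46*v^3 - 4.07*v^2 - 6.1*v - 0.51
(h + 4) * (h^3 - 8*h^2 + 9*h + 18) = h^4 - 4*h^3 - 23*h^2 + 54*h + 72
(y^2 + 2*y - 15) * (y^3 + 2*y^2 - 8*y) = y^5 + 4*y^4 - 19*y^3 - 46*y^2 + 120*y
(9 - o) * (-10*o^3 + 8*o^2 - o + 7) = 10*o^4 - 98*o^3 + 73*o^2 - 16*o + 63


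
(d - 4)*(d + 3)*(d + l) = d^3 + d^2*l - d^2 - d*l - 12*d - 12*l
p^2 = p^2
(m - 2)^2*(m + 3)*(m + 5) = m^4 + 4*m^3 - 13*m^2 - 28*m + 60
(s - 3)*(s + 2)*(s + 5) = s^3 + 4*s^2 - 11*s - 30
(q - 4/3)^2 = q^2 - 8*q/3 + 16/9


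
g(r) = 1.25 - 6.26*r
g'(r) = -6.26000000000000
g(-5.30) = 34.43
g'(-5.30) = -6.26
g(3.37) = -19.85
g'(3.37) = -6.26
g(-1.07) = 7.95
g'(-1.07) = -6.26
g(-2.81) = 18.84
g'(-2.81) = -6.26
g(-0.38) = 3.63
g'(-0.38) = -6.26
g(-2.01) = 13.83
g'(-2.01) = -6.26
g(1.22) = -6.39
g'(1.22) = -6.26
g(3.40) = -20.03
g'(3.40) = -6.26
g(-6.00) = 38.81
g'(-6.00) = -6.26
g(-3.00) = 20.03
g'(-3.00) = -6.26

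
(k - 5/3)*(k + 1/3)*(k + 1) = k^3 - k^2/3 - 17*k/9 - 5/9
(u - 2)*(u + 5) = u^2 + 3*u - 10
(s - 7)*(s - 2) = s^2 - 9*s + 14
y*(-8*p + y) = -8*p*y + y^2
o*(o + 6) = o^2 + 6*o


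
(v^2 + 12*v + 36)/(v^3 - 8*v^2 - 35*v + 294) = (v + 6)/(v^2 - 14*v + 49)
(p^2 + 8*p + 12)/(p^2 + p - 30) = (p + 2)/(p - 5)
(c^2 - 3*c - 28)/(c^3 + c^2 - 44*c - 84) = (c + 4)/(c^2 + 8*c + 12)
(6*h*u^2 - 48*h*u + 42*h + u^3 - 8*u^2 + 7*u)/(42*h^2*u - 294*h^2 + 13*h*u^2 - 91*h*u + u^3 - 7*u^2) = (u - 1)/(7*h + u)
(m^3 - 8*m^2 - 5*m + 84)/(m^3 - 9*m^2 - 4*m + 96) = (m - 7)/(m - 8)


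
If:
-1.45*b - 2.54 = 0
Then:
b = -1.75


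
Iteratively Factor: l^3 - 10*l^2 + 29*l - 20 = (l - 4)*(l^2 - 6*l + 5) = (l - 5)*(l - 4)*(l - 1)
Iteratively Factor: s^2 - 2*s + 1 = (s - 1)*(s - 1)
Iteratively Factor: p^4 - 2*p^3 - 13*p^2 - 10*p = (p)*(p^3 - 2*p^2 - 13*p - 10) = p*(p - 5)*(p^2 + 3*p + 2) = p*(p - 5)*(p + 2)*(p + 1)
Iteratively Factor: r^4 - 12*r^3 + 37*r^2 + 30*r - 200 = (r - 5)*(r^3 - 7*r^2 + 2*r + 40) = (r - 5)^2*(r^2 - 2*r - 8) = (r - 5)^2*(r + 2)*(r - 4)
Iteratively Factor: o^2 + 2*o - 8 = (o - 2)*(o + 4)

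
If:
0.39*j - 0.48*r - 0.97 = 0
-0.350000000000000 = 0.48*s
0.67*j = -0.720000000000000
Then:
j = -1.07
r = -2.89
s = -0.73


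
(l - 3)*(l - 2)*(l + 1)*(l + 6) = l^4 + 2*l^3 - 23*l^2 + 12*l + 36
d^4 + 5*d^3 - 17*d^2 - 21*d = d*(d - 3)*(d + 1)*(d + 7)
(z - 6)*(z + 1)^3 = z^4 - 3*z^3 - 15*z^2 - 17*z - 6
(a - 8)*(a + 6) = a^2 - 2*a - 48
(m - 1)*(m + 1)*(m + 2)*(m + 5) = m^4 + 7*m^3 + 9*m^2 - 7*m - 10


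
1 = 1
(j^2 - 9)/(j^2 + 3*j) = (j - 3)/j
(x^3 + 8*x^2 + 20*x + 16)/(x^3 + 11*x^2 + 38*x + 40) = (x + 2)/(x + 5)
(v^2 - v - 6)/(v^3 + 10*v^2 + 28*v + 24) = (v - 3)/(v^2 + 8*v + 12)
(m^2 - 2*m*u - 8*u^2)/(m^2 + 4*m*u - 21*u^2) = (m^2 - 2*m*u - 8*u^2)/(m^2 + 4*m*u - 21*u^2)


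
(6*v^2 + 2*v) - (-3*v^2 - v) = 9*v^2 + 3*v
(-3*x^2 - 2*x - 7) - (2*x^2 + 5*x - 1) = -5*x^2 - 7*x - 6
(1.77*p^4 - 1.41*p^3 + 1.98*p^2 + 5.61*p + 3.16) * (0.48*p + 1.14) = 0.8496*p^5 + 1.341*p^4 - 0.657*p^3 + 4.95*p^2 + 7.9122*p + 3.6024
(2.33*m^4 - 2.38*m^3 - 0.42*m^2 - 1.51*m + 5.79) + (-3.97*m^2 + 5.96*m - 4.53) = 2.33*m^4 - 2.38*m^3 - 4.39*m^2 + 4.45*m + 1.26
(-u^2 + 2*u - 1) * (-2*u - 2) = 2*u^3 - 2*u^2 - 2*u + 2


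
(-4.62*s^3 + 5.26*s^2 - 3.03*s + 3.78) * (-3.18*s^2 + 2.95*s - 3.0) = 14.6916*s^5 - 30.3558*s^4 + 39.0124*s^3 - 36.7389*s^2 + 20.241*s - 11.34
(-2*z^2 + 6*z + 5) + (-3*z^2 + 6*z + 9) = -5*z^2 + 12*z + 14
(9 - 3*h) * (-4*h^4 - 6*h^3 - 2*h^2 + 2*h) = 12*h^5 - 18*h^4 - 48*h^3 - 24*h^2 + 18*h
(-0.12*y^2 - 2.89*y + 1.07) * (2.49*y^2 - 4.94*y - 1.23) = -0.2988*y^4 - 6.6033*y^3 + 17.0885*y^2 - 1.7311*y - 1.3161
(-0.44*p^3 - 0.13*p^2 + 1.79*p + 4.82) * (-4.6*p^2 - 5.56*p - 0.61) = 2.024*p^5 + 3.0444*p^4 - 7.2428*p^3 - 32.0451*p^2 - 27.8911*p - 2.9402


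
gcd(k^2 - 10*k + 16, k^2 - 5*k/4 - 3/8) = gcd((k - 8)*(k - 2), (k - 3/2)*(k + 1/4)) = 1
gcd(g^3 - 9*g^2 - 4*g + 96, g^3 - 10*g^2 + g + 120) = g^2 - 5*g - 24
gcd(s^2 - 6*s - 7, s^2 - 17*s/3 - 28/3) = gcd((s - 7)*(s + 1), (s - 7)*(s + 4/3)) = s - 7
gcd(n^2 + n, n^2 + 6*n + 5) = n + 1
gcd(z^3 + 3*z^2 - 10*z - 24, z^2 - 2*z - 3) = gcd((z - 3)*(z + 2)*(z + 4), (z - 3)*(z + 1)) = z - 3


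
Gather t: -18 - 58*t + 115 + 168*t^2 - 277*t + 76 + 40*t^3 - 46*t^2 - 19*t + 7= 40*t^3 + 122*t^2 - 354*t + 180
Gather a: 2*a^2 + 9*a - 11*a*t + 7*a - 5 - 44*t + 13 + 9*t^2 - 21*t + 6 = 2*a^2 + a*(16 - 11*t) + 9*t^2 - 65*t + 14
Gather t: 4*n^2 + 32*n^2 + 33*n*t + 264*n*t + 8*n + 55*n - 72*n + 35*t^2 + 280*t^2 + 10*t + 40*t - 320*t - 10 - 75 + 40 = 36*n^2 - 9*n + 315*t^2 + t*(297*n - 270) - 45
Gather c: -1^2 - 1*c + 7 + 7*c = 6*c + 6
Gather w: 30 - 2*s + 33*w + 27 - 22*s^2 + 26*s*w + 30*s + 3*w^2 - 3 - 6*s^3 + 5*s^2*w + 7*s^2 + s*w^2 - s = -6*s^3 - 15*s^2 + 27*s + w^2*(s + 3) + w*(5*s^2 + 26*s + 33) + 54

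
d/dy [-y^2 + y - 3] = 1 - 2*y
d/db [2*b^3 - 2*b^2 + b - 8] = 6*b^2 - 4*b + 1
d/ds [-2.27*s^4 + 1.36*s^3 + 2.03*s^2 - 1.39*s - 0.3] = -9.08*s^3 + 4.08*s^2 + 4.06*s - 1.39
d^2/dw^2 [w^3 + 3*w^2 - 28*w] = 6*w + 6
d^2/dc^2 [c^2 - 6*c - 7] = 2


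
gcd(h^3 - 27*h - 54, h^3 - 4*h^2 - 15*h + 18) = h^2 - 3*h - 18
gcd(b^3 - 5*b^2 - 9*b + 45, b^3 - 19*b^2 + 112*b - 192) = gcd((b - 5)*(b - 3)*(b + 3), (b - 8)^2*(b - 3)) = b - 3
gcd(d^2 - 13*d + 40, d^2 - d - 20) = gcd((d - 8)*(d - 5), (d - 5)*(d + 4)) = d - 5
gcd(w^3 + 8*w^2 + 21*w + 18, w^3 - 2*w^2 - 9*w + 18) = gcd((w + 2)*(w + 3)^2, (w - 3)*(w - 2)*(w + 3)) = w + 3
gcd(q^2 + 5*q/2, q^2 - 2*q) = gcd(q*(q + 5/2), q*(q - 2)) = q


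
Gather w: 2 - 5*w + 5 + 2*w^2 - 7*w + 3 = 2*w^2 - 12*w + 10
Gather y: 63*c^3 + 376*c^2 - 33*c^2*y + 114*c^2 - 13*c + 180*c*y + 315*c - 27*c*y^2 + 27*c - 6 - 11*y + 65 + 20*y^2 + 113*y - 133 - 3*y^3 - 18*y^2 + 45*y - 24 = 63*c^3 + 490*c^2 + 329*c - 3*y^3 + y^2*(2 - 27*c) + y*(-33*c^2 + 180*c + 147) - 98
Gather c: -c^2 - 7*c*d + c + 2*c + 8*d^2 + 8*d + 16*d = -c^2 + c*(3 - 7*d) + 8*d^2 + 24*d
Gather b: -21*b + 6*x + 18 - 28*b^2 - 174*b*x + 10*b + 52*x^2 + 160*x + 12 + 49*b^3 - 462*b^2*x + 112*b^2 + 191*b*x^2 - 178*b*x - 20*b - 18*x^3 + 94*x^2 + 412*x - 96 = 49*b^3 + b^2*(84 - 462*x) + b*(191*x^2 - 352*x - 31) - 18*x^3 + 146*x^2 + 578*x - 66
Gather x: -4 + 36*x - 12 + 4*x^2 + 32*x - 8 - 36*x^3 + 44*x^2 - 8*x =-36*x^3 + 48*x^2 + 60*x - 24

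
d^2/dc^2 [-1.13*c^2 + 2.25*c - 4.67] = -2.26000000000000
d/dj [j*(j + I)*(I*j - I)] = 3*I*j^2 - 2*j*(1 + I) + 1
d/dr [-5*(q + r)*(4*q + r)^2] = 15*(-2*q - r)*(4*q + r)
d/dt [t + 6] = 1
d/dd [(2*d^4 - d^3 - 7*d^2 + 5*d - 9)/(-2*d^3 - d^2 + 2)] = (-4*d^6 - 4*d^5 - 13*d^4 + 36*d^3 - 55*d^2 - 46*d + 10)/(4*d^6 + 4*d^5 + d^4 - 8*d^3 - 4*d^2 + 4)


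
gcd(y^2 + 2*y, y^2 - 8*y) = y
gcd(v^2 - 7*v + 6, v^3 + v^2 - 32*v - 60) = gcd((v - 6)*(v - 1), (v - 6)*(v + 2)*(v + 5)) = v - 6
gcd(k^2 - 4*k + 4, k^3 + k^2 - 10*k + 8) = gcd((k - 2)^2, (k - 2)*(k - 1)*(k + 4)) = k - 2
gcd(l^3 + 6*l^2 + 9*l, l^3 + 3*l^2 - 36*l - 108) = l + 3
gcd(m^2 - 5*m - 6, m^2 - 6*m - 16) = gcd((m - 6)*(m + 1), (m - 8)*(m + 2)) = 1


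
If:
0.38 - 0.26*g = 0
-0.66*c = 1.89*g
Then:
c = -4.19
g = 1.46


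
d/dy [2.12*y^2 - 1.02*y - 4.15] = 4.24*y - 1.02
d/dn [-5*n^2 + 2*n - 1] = 2 - 10*n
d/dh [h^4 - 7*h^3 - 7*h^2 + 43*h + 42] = 4*h^3 - 21*h^2 - 14*h + 43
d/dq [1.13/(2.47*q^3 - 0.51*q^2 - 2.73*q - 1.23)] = (-8.3733*q^2 + 1.1526*q + 3.0849)/(-2.47*q^3 + 0.51*q^2 + 2.73*q + 1.23)^2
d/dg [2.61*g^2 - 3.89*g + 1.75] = 5.22*g - 3.89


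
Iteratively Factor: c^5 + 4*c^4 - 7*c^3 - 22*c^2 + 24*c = (c + 4)*(c^4 - 7*c^2 + 6*c) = (c - 2)*(c + 4)*(c^3 + 2*c^2 - 3*c) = (c - 2)*(c + 3)*(c + 4)*(c^2 - c) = (c - 2)*(c - 1)*(c + 3)*(c + 4)*(c)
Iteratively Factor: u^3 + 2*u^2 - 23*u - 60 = (u - 5)*(u^2 + 7*u + 12) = (u - 5)*(u + 3)*(u + 4)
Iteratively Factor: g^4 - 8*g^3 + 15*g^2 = (g - 5)*(g^3 - 3*g^2) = (g - 5)*(g - 3)*(g^2) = g*(g - 5)*(g - 3)*(g)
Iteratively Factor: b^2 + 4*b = (b)*(b + 4)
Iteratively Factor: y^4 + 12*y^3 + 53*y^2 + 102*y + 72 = (y + 3)*(y^3 + 9*y^2 + 26*y + 24) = (y + 3)*(y + 4)*(y^2 + 5*y + 6) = (y + 2)*(y + 3)*(y + 4)*(y + 3)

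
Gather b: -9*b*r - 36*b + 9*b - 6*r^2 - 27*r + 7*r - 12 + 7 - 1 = b*(-9*r - 27) - 6*r^2 - 20*r - 6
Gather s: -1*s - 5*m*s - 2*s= s*(-5*m - 3)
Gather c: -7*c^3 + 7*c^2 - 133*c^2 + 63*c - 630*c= -7*c^3 - 126*c^2 - 567*c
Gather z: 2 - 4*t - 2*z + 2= -4*t - 2*z + 4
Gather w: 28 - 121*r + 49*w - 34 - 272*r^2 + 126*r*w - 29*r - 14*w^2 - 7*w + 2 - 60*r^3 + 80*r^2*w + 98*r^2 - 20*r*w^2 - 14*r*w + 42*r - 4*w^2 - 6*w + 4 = -60*r^3 - 174*r^2 - 108*r + w^2*(-20*r - 18) + w*(80*r^2 + 112*r + 36)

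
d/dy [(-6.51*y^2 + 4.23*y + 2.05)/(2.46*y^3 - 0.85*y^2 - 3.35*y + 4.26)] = (16.0146*y^4 - 20.8116*y^3 + 10.275*y^2 - 51.9802*y + 24.8873)/(6.0516*y^6 - 4.182*y^5 - 15.7595*y^4 + 26.6542*y^3 + 3.9805*y^2 - 28.542*y + 18.1476)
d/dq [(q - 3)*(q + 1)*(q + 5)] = 3*q^2 + 6*q - 13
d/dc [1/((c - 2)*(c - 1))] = (3 - 2*c)/(c^4 - 6*c^3 + 13*c^2 - 12*c + 4)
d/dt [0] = 0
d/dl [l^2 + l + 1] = 2*l + 1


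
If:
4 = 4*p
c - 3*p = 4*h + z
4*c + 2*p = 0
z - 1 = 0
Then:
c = -1/2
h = -9/8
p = 1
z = 1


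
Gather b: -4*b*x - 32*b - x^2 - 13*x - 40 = b*(-4*x - 32) - x^2 - 13*x - 40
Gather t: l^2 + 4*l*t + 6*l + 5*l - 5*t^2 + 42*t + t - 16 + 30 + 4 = l^2 + 11*l - 5*t^2 + t*(4*l + 43) + 18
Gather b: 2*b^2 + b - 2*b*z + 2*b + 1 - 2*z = 2*b^2 + b*(3 - 2*z) - 2*z + 1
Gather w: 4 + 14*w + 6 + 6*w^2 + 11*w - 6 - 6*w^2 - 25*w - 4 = 0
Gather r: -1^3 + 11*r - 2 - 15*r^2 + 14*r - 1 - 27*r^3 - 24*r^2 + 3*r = -27*r^3 - 39*r^2 + 28*r - 4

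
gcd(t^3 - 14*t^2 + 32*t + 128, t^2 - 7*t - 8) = t - 8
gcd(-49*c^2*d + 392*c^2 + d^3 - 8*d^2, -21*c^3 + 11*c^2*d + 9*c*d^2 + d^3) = 7*c + d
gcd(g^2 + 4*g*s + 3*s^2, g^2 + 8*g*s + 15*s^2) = g + 3*s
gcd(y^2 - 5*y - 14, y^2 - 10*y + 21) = y - 7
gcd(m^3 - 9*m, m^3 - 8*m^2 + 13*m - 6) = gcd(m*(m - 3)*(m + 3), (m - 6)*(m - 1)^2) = 1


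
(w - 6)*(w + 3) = w^2 - 3*w - 18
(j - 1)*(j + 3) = j^2 + 2*j - 3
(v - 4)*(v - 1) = v^2 - 5*v + 4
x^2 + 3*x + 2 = (x + 1)*(x + 2)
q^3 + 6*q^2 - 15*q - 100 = (q - 4)*(q + 5)^2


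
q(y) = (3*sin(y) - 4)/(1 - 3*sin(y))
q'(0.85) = -3.78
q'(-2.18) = 0.43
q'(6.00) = -2.56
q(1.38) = 0.54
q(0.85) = 1.39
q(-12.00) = 3.92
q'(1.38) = -0.45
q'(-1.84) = 0.16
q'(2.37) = 5.41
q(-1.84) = -1.77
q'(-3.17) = 10.75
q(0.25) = -12.64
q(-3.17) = -4.28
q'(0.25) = -131.22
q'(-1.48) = -0.05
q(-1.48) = -1.75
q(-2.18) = -1.87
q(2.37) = 1.75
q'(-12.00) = -20.43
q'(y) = 3*cos(y)/(1 - 3*sin(y)) + 3*(3*sin(y) - 4)*cos(y)/(1 - 3*sin(y))^2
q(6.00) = -2.63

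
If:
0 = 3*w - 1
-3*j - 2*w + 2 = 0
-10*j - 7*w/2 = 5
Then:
No Solution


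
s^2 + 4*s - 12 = (s - 2)*(s + 6)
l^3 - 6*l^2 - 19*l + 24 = (l - 8)*(l - 1)*(l + 3)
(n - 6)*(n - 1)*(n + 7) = n^3 - 43*n + 42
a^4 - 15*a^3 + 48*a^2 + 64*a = a*(a - 8)^2*(a + 1)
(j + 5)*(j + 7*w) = j^2 + 7*j*w + 5*j + 35*w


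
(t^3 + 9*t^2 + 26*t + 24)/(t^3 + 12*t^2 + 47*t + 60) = (t + 2)/(t + 5)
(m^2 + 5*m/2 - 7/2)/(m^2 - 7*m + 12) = (2*m^2 + 5*m - 7)/(2*(m^2 - 7*m + 12))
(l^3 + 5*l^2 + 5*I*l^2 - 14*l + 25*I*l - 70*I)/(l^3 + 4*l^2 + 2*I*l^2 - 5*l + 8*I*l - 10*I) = (l^3 + 5*l^2*(1 + I) + l*(-14 + 25*I) - 70*I)/(l^3 + 2*l^2*(2 + I) + l*(-5 + 8*I) - 10*I)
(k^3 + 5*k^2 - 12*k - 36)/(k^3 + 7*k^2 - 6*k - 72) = (k + 2)/(k + 4)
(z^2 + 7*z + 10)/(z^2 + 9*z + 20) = (z + 2)/(z + 4)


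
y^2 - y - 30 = (y - 6)*(y + 5)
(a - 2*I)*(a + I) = a^2 - I*a + 2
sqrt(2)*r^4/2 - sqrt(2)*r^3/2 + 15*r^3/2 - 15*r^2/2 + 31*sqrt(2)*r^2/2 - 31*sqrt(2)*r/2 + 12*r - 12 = (r - 1)*(r + 3*sqrt(2))*(r + 4*sqrt(2))*(sqrt(2)*r/2 + 1/2)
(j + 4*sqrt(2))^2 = j^2 + 8*sqrt(2)*j + 32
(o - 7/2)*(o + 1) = o^2 - 5*o/2 - 7/2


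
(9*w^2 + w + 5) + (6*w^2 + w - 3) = 15*w^2 + 2*w + 2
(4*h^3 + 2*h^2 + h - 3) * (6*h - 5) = 24*h^4 - 8*h^3 - 4*h^2 - 23*h + 15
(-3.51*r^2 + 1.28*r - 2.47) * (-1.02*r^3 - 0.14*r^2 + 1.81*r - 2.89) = 3.5802*r^5 - 0.8142*r^4 - 4.0129*r^3 + 12.8065*r^2 - 8.1699*r + 7.1383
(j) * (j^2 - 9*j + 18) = j^3 - 9*j^2 + 18*j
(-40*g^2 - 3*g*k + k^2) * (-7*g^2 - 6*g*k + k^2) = 280*g^4 + 261*g^3*k - 29*g^2*k^2 - 9*g*k^3 + k^4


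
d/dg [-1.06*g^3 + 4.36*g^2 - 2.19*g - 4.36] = -3.18*g^2 + 8.72*g - 2.19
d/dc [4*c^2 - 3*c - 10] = 8*c - 3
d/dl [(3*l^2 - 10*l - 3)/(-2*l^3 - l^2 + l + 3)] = (6*l^4 - 40*l^3 - 25*l^2 + 12*l - 27)/(4*l^6 + 4*l^5 - 3*l^4 - 14*l^3 - 5*l^2 + 6*l + 9)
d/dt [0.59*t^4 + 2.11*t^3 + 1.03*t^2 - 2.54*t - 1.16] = 2.36*t^3 + 6.33*t^2 + 2.06*t - 2.54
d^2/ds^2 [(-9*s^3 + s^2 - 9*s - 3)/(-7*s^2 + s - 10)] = 2*(-187*s^3 + 381*s^2 + 747*s - 217)/(343*s^6 - 147*s^5 + 1491*s^4 - 421*s^3 + 2130*s^2 - 300*s + 1000)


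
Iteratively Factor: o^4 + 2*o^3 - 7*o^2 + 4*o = (o - 1)*(o^3 + 3*o^2 - 4*o) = (o - 1)*(o + 4)*(o^2 - o) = o*(o - 1)*(o + 4)*(o - 1)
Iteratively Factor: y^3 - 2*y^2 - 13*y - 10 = (y + 2)*(y^2 - 4*y - 5) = (y - 5)*(y + 2)*(y + 1)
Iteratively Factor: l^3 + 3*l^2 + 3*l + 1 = (l + 1)*(l^2 + 2*l + 1) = (l + 1)^2*(l + 1)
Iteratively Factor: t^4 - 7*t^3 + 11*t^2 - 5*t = (t - 5)*(t^3 - 2*t^2 + t) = (t - 5)*(t - 1)*(t^2 - t) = t*(t - 5)*(t - 1)*(t - 1)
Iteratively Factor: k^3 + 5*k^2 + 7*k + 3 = (k + 1)*(k^2 + 4*k + 3) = (k + 1)^2*(k + 3)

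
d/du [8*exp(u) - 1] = 8*exp(u)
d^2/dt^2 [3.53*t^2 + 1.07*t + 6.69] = 7.06000000000000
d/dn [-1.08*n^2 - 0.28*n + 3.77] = -2.16*n - 0.28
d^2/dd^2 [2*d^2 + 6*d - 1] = 4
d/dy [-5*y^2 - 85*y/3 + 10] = -10*y - 85/3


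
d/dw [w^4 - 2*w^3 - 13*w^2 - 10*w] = 4*w^3 - 6*w^2 - 26*w - 10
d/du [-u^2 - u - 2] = -2*u - 1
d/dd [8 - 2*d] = -2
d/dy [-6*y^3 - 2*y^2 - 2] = 2*y*(-9*y - 2)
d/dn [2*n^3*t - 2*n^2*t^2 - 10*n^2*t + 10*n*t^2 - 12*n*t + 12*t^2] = 2*t*(3*n^2 - 2*n*t - 10*n + 5*t - 6)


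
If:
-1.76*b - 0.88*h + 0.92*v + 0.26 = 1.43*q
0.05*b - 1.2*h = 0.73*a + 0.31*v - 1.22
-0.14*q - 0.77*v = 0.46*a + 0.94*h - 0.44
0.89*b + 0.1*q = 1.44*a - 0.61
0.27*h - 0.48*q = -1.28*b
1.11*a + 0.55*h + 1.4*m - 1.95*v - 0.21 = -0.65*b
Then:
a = 0.13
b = -0.42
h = 1.13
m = -1.29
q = -0.50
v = -0.79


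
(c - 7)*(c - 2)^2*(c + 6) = c^4 - 5*c^3 - 34*c^2 + 164*c - 168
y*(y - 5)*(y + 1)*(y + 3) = y^4 - y^3 - 17*y^2 - 15*y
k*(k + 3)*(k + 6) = k^3 + 9*k^2 + 18*k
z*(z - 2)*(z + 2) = z^3 - 4*z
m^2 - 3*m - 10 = (m - 5)*(m + 2)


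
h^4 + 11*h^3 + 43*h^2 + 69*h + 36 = (h + 1)*(h + 3)^2*(h + 4)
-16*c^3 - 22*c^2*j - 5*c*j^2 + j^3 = (-8*c + j)*(c + j)*(2*c + j)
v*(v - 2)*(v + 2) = v^3 - 4*v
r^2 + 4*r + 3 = (r + 1)*(r + 3)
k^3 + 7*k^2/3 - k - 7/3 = (k - 1)*(k + 1)*(k + 7/3)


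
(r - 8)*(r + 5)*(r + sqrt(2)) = r^3 - 3*r^2 + sqrt(2)*r^2 - 40*r - 3*sqrt(2)*r - 40*sqrt(2)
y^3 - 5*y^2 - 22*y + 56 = (y - 7)*(y - 2)*(y + 4)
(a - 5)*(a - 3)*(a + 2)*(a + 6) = a^4 - 37*a^2 + 24*a + 180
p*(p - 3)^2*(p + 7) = p^4 + p^3 - 33*p^2 + 63*p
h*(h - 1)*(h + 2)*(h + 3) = h^4 + 4*h^3 + h^2 - 6*h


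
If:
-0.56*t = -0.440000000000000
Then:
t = 0.79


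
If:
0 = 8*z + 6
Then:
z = -3/4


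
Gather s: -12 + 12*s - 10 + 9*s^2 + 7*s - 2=9*s^2 + 19*s - 24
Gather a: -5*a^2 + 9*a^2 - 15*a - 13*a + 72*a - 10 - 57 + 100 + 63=4*a^2 + 44*a + 96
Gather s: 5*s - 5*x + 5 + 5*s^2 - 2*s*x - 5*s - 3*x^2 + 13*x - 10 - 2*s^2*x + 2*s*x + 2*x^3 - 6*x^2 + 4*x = s^2*(5 - 2*x) + 2*x^3 - 9*x^2 + 12*x - 5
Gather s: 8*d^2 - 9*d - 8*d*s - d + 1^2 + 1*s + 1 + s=8*d^2 - 10*d + s*(2 - 8*d) + 2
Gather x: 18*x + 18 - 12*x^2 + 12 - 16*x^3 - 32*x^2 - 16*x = -16*x^3 - 44*x^2 + 2*x + 30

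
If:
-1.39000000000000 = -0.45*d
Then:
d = 3.09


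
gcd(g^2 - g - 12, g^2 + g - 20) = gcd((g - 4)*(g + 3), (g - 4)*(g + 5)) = g - 4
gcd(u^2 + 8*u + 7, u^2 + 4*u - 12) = 1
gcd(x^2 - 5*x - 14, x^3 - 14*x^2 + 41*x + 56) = x - 7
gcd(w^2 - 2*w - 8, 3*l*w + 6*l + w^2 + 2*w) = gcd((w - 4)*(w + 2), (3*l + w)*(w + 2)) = w + 2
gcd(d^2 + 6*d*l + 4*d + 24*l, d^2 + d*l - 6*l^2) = 1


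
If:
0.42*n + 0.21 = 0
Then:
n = -0.50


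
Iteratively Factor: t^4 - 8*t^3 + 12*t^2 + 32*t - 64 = (t - 2)*(t^3 - 6*t^2 + 32) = (t - 2)*(t + 2)*(t^2 - 8*t + 16) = (t - 4)*(t - 2)*(t + 2)*(t - 4)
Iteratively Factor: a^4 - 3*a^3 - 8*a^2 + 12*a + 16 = (a + 2)*(a^3 - 5*a^2 + 2*a + 8) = (a + 1)*(a + 2)*(a^2 - 6*a + 8) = (a - 4)*(a + 1)*(a + 2)*(a - 2)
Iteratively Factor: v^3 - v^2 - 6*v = (v + 2)*(v^2 - 3*v) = (v - 3)*(v + 2)*(v)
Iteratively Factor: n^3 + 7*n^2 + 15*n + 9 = (n + 1)*(n^2 + 6*n + 9) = (n + 1)*(n + 3)*(n + 3)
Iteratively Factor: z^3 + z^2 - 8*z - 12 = (z - 3)*(z^2 + 4*z + 4) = (z - 3)*(z + 2)*(z + 2)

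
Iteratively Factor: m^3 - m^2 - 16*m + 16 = (m + 4)*(m^2 - 5*m + 4) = (m - 4)*(m + 4)*(m - 1)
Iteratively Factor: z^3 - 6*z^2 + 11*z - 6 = (z - 3)*(z^2 - 3*z + 2) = (z - 3)*(z - 1)*(z - 2)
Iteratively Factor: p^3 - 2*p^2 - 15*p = (p + 3)*(p^2 - 5*p) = (p - 5)*(p + 3)*(p)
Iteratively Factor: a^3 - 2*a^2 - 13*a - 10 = (a + 1)*(a^2 - 3*a - 10) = (a - 5)*(a + 1)*(a + 2)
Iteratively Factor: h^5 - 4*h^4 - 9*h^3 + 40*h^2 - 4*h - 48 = (h - 2)*(h^4 - 2*h^3 - 13*h^2 + 14*h + 24) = (h - 2)^2*(h^3 - 13*h - 12) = (h - 2)^2*(h + 1)*(h^2 - h - 12) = (h - 2)^2*(h + 1)*(h + 3)*(h - 4)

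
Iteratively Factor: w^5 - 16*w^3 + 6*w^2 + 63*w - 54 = (w + 3)*(w^4 - 3*w^3 - 7*w^2 + 27*w - 18) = (w - 1)*(w + 3)*(w^3 - 2*w^2 - 9*w + 18) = (w - 2)*(w - 1)*(w + 3)*(w^2 - 9) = (w - 2)*(w - 1)*(w + 3)^2*(w - 3)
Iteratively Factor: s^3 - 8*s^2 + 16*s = (s - 4)*(s^2 - 4*s) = (s - 4)^2*(s)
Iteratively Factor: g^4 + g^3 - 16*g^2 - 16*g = (g + 4)*(g^3 - 3*g^2 - 4*g) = (g + 1)*(g + 4)*(g^2 - 4*g) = g*(g + 1)*(g + 4)*(g - 4)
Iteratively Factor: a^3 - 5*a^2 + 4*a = (a - 1)*(a^2 - 4*a) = a*(a - 1)*(a - 4)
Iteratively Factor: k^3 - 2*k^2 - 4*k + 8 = (k - 2)*(k^2 - 4) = (k - 2)^2*(k + 2)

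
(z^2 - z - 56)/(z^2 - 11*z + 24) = (z + 7)/(z - 3)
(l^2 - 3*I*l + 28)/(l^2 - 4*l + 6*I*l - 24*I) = (l^2 - 3*I*l + 28)/(l^2 + l*(-4 + 6*I) - 24*I)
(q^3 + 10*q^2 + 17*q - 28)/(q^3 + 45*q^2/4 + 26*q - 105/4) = 4*(q^2 + 3*q - 4)/(4*q^2 + 17*q - 15)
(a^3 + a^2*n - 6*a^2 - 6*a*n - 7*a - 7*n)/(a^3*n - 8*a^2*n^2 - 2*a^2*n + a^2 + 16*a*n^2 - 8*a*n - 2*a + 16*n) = (a^3 + a^2*n - 6*a^2 - 6*a*n - 7*a - 7*n)/(a^3*n - 8*a^2*n^2 - 2*a^2*n + a^2 + 16*a*n^2 - 8*a*n - 2*a + 16*n)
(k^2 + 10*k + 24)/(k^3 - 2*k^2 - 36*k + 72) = (k + 4)/(k^2 - 8*k + 12)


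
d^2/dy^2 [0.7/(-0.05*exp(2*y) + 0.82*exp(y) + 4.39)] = (0.7*(0.1*exp(y) - 0.82)*(0.2*exp(y) - 1.64)*exp(y) + (0.14*exp(y) - 0.574)*(-0.05*exp(2*y) + 0.82*exp(y) + 4.39))*exp(y)/(-0.05*exp(2*y) + 0.82*exp(y) + 4.39)^3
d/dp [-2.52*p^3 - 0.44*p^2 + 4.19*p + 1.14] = -7.56*p^2 - 0.88*p + 4.19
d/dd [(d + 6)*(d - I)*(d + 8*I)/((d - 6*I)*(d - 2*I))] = (d^4 - 16*I*d^3 + d^2*(12 - 90*I) + d*(-240 - 168*I) - 96 - 120*I)/(d^4 - 16*I*d^3 - 88*d^2 + 192*I*d + 144)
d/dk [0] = 0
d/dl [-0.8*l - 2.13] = -0.800000000000000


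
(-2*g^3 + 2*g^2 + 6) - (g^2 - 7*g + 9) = -2*g^3 + g^2 + 7*g - 3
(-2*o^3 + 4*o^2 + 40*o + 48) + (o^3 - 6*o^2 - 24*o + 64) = -o^3 - 2*o^2 + 16*o + 112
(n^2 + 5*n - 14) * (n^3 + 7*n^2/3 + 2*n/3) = n^5 + 22*n^4/3 - 5*n^3/3 - 88*n^2/3 - 28*n/3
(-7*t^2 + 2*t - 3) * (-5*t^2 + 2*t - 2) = 35*t^4 - 24*t^3 + 33*t^2 - 10*t + 6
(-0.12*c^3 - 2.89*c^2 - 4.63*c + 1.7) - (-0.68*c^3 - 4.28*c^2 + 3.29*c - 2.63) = 0.56*c^3 + 1.39*c^2 - 7.92*c + 4.33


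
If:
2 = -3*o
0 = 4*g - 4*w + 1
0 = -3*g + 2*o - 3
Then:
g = -13/9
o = -2/3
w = -43/36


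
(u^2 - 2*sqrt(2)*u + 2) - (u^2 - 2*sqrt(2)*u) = 2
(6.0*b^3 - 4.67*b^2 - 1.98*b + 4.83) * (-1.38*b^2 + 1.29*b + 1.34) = -8.28*b^5 + 14.1846*b^4 + 4.7481*b^3 - 15.4774*b^2 + 3.5775*b + 6.4722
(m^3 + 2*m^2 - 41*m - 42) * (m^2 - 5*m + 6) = m^5 - 3*m^4 - 45*m^3 + 175*m^2 - 36*m - 252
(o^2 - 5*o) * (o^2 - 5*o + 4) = o^4 - 10*o^3 + 29*o^2 - 20*o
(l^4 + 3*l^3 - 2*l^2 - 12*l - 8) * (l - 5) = l^5 - 2*l^4 - 17*l^3 - 2*l^2 + 52*l + 40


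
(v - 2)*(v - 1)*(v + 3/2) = v^3 - 3*v^2/2 - 5*v/2 + 3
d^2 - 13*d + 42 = (d - 7)*(d - 6)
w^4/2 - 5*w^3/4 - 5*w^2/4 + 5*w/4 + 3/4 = (w/2 + 1/4)*(w - 3)*(w - 1)*(w + 1)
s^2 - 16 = (s - 4)*(s + 4)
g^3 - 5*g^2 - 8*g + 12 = (g - 6)*(g - 1)*(g + 2)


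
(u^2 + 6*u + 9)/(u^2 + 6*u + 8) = (u^2 + 6*u + 9)/(u^2 + 6*u + 8)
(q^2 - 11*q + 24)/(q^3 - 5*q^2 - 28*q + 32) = (q - 3)/(q^2 + 3*q - 4)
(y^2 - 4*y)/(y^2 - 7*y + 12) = y/(y - 3)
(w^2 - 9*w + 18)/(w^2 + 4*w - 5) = (w^2 - 9*w + 18)/(w^2 + 4*w - 5)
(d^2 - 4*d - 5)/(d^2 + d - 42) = (d^2 - 4*d - 5)/(d^2 + d - 42)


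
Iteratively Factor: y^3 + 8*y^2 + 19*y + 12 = (y + 1)*(y^2 + 7*y + 12) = (y + 1)*(y + 4)*(y + 3)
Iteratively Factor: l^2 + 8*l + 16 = (l + 4)*(l + 4)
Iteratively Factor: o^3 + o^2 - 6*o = (o + 3)*(o^2 - 2*o) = (o - 2)*(o + 3)*(o)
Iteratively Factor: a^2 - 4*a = (a - 4)*(a)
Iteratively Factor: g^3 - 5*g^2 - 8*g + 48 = (g - 4)*(g^2 - g - 12) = (g - 4)^2*(g + 3)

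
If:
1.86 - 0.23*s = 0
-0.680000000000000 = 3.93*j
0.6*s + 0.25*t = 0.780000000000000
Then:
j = -0.17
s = 8.09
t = -16.29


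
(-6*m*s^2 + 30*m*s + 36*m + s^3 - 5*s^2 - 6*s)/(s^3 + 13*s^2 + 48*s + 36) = (-6*m*s + 36*m + s^2 - 6*s)/(s^2 + 12*s + 36)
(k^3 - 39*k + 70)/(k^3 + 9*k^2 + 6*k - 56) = (k - 5)/(k + 4)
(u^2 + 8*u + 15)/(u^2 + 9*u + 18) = (u + 5)/(u + 6)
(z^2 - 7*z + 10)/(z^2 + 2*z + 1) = (z^2 - 7*z + 10)/(z^2 + 2*z + 1)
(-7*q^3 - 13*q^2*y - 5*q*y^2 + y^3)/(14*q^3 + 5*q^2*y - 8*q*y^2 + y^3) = (q + y)/(-2*q + y)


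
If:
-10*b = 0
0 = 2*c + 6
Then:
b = 0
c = -3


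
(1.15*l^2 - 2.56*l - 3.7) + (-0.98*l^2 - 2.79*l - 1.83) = 0.17*l^2 - 5.35*l - 5.53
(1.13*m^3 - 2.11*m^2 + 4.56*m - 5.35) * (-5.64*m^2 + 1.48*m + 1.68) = -6.3732*m^5 + 13.5728*m^4 - 26.9428*m^3 + 33.378*m^2 - 0.2572*m - 8.988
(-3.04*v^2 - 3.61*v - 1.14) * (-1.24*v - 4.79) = 3.7696*v^3 + 19.038*v^2 + 18.7055*v + 5.4606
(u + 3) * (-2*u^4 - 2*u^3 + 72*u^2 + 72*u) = -2*u^5 - 8*u^4 + 66*u^3 + 288*u^2 + 216*u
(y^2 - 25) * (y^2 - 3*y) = y^4 - 3*y^3 - 25*y^2 + 75*y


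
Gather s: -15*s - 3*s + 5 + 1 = 6 - 18*s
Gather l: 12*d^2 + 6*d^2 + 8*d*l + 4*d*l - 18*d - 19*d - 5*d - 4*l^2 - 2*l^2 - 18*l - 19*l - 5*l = 18*d^2 - 42*d - 6*l^2 + l*(12*d - 42)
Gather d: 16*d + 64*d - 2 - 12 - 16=80*d - 30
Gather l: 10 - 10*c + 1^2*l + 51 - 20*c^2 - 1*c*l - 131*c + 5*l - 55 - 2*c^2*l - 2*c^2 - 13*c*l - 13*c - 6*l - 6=-22*c^2 - 154*c + l*(-2*c^2 - 14*c)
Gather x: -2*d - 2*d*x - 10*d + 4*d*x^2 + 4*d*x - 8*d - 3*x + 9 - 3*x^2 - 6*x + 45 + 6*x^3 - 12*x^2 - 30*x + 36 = -20*d + 6*x^3 + x^2*(4*d - 15) + x*(2*d - 39) + 90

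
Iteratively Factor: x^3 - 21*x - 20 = (x + 4)*(x^2 - 4*x - 5) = (x + 1)*(x + 4)*(x - 5)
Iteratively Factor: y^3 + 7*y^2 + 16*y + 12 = (y + 2)*(y^2 + 5*y + 6) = (y + 2)*(y + 3)*(y + 2)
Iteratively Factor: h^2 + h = (h)*(h + 1)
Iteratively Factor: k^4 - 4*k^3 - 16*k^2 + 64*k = (k - 4)*(k^3 - 16*k) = k*(k - 4)*(k^2 - 16) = k*(k - 4)*(k + 4)*(k - 4)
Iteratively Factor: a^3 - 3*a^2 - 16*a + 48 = (a + 4)*(a^2 - 7*a + 12) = (a - 3)*(a + 4)*(a - 4)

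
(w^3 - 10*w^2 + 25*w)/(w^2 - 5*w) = w - 5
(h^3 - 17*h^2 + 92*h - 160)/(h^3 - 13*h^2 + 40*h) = (h - 4)/h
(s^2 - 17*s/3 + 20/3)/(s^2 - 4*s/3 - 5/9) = 3*(s - 4)/(3*s + 1)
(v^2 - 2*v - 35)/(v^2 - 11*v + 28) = (v + 5)/(v - 4)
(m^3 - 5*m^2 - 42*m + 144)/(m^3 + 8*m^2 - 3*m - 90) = (m - 8)/(m + 5)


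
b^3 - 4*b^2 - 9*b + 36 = (b - 4)*(b - 3)*(b + 3)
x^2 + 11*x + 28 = (x + 4)*(x + 7)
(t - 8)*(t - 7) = t^2 - 15*t + 56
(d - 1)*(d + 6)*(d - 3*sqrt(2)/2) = d^3 - 3*sqrt(2)*d^2/2 + 5*d^2 - 15*sqrt(2)*d/2 - 6*d + 9*sqrt(2)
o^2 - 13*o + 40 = (o - 8)*(o - 5)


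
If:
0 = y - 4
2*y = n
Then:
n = 8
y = 4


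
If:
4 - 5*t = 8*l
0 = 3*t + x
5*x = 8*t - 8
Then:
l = 13/46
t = 8/23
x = -24/23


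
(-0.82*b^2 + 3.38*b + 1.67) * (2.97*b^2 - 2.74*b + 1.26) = -2.4354*b^4 + 12.2854*b^3 - 5.3345*b^2 - 0.317*b + 2.1042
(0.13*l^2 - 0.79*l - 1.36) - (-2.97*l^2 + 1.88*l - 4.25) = 3.1*l^2 - 2.67*l + 2.89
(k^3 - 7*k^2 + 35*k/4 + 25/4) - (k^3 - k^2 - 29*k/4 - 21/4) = -6*k^2 + 16*k + 23/2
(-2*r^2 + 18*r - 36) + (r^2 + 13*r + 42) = -r^2 + 31*r + 6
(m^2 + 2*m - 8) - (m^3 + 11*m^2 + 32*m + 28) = -m^3 - 10*m^2 - 30*m - 36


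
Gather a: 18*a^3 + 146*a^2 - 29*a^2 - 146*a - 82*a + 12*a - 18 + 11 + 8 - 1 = 18*a^3 + 117*a^2 - 216*a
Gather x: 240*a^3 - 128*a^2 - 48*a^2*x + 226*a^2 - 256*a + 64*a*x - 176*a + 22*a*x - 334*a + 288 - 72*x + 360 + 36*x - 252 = 240*a^3 + 98*a^2 - 766*a + x*(-48*a^2 + 86*a - 36) + 396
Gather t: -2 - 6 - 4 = -12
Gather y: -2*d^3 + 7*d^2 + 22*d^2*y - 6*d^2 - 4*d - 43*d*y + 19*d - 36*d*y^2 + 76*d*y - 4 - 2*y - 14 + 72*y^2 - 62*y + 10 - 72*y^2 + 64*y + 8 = -2*d^3 + d^2 - 36*d*y^2 + 15*d + y*(22*d^2 + 33*d)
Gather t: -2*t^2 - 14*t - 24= -2*t^2 - 14*t - 24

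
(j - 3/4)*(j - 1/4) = j^2 - j + 3/16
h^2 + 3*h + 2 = (h + 1)*(h + 2)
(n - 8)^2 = n^2 - 16*n + 64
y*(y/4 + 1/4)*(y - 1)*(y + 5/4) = y^4/4 + 5*y^3/16 - y^2/4 - 5*y/16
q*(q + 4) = q^2 + 4*q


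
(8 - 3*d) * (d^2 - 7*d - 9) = -3*d^3 + 29*d^2 - 29*d - 72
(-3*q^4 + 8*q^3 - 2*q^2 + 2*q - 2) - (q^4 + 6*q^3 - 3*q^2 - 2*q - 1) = -4*q^4 + 2*q^3 + q^2 + 4*q - 1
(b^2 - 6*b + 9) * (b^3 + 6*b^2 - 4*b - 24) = b^5 - 31*b^3 + 54*b^2 + 108*b - 216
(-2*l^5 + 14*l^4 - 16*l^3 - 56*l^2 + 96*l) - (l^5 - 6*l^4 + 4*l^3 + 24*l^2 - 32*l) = -3*l^5 + 20*l^4 - 20*l^3 - 80*l^2 + 128*l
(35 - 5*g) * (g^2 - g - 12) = -5*g^3 + 40*g^2 + 25*g - 420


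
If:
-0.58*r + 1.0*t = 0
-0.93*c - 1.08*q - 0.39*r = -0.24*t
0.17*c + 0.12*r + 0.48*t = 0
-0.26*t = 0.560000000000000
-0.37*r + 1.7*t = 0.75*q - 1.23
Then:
No Solution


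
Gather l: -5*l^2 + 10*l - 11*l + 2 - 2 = -5*l^2 - l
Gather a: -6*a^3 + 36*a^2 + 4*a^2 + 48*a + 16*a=-6*a^3 + 40*a^2 + 64*a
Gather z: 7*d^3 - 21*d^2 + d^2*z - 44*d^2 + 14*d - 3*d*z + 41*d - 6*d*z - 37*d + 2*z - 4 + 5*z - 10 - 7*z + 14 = 7*d^3 - 65*d^2 + 18*d + z*(d^2 - 9*d)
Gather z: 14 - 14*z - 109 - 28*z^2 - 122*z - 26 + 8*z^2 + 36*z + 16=-20*z^2 - 100*z - 105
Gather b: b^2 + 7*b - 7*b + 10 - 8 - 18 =b^2 - 16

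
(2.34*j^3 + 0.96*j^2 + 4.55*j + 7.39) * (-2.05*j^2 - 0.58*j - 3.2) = -4.797*j^5 - 3.3252*j^4 - 17.3723*j^3 - 20.8605*j^2 - 18.8462*j - 23.648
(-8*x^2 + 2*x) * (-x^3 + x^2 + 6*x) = 8*x^5 - 10*x^4 - 46*x^3 + 12*x^2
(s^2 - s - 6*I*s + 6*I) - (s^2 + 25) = -s - 6*I*s - 25 + 6*I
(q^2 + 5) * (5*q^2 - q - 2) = 5*q^4 - q^3 + 23*q^2 - 5*q - 10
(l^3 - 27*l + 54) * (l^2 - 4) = l^5 - 31*l^3 + 54*l^2 + 108*l - 216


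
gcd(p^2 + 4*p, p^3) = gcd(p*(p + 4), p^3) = p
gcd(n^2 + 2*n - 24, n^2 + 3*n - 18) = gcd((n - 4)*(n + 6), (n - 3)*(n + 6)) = n + 6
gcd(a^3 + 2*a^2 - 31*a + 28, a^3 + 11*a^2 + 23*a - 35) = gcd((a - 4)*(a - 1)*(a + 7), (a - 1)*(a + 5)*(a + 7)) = a^2 + 6*a - 7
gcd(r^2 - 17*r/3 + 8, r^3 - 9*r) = r - 3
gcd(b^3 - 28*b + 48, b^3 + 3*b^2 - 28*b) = b - 4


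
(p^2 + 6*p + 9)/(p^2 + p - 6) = (p + 3)/(p - 2)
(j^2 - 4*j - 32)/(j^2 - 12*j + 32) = (j + 4)/(j - 4)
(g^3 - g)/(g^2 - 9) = (g^3 - g)/(g^2 - 9)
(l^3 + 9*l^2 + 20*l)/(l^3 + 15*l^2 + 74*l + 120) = l/(l + 6)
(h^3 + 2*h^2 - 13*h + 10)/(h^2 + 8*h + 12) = (h^3 + 2*h^2 - 13*h + 10)/(h^2 + 8*h + 12)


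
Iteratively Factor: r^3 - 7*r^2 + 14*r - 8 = (r - 1)*(r^2 - 6*r + 8) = (r - 4)*(r - 1)*(r - 2)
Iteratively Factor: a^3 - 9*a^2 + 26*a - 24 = (a - 2)*(a^2 - 7*a + 12) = (a - 4)*(a - 2)*(a - 3)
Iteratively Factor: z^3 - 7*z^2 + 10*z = (z - 2)*(z^2 - 5*z) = (z - 5)*(z - 2)*(z)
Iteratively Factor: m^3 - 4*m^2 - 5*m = (m + 1)*(m^2 - 5*m) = m*(m + 1)*(m - 5)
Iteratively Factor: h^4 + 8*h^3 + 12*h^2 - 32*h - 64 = (h + 4)*(h^3 + 4*h^2 - 4*h - 16) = (h + 2)*(h + 4)*(h^2 + 2*h - 8) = (h + 2)*(h + 4)^2*(h - 2)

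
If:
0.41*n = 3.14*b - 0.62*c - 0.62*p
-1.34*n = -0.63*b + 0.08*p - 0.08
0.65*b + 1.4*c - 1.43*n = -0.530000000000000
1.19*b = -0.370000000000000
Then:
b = -0.31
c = -0.24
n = -0.01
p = -1.33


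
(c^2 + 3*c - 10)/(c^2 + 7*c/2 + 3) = 2*(c^2 + 3*c - 10)/(2*c^2 + 7*c + 6)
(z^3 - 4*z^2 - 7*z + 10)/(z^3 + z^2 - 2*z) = (z - 5)/z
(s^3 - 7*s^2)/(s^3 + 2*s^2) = (s - 7)/(s + 2)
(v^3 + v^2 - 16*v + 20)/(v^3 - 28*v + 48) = (v^2 + 3*v - 10)/(v^2 + 2*v - 24)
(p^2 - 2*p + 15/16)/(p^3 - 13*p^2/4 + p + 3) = (16*p^2 - 32*p + 15)/(4*(4*p^3 - 13*p^2 + 4*p + 12))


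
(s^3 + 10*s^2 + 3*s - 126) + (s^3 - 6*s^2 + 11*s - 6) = 2*s^3 + 4*s^2 + 14*s - 132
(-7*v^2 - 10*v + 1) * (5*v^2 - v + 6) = -35*v^4 - 43*v^3 - 27*v^2 - 61*v + 6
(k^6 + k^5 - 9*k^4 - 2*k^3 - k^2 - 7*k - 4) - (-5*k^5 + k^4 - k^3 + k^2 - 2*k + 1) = k^6 + 6*k^5 - 10*k^4 - k^3 - 2*k^2 - 5*k - 5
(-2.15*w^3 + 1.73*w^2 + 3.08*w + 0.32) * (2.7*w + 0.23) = -5.805*w^4 + 4.1765*w^3 + 8.7139*w^2 + 1.5724*w + 0.0736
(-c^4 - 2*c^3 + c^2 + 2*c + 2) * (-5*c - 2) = 5*c^5 + 12*c^4 - c^3 - 12*c^2 - 14*c - 4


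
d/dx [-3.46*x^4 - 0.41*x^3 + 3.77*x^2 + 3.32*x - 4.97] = -13.84*x^3 - 1.23*x^2 + 7.54*x + 3.32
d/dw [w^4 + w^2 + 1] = 4*w^3 + 2*w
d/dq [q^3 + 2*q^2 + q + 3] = 3*q^2 + 4*q + 1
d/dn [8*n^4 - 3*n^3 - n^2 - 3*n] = 32*n^3 - 9*n^2 - 2*n - 3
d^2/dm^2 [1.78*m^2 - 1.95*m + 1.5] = 3.56000000000000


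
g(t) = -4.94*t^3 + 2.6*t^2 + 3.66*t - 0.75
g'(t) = -14.82*t^2 + 5.2*t + 3.66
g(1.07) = 0.09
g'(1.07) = -7.74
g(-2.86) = 125.61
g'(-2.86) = -132.43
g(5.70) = -810.27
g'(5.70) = -448.20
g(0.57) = 1.27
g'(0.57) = 1.81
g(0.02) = -0.68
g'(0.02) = 3.76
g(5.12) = -576.89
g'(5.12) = -358.21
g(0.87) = 1.15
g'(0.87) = -3.03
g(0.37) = 0.71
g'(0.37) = 3.56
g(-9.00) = 3778.17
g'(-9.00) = -1243.56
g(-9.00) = 3778.17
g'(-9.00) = -1243.56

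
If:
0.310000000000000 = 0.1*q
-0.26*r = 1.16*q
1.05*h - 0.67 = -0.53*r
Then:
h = 7.62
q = 3.10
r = -13.83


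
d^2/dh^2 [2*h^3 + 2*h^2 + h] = 12*h + 4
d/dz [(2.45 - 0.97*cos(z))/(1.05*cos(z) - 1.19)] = 1.4182*sin(z)/(1.05*cos(z) - 1.19)^2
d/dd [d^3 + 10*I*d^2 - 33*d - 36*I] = 3*d^2 + 20*I*d - 33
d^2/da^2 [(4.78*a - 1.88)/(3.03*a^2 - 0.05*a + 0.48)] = ((11.8708 - 86.9004*a)*(3.03*a^2 - 0.05*a + 0.48) + (4.78*a - 1.88)*(6.06*a - 0.05)*(12.12*a - 0.1))/(3.03*a^2 - 0.05*a + 0.48)^3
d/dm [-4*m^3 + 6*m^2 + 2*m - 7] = -12*m^2 + 12*m + 2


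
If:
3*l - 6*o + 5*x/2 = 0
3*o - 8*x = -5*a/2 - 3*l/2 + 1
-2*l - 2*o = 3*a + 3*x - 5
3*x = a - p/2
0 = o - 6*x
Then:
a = -1157/157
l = 1273/157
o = 684/157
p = -2998/157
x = 114/157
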